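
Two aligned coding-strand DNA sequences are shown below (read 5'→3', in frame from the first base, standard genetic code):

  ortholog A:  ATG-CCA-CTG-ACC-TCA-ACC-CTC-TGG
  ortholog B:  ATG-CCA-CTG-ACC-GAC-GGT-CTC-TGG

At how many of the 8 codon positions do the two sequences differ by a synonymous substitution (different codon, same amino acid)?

0

Codon 1: ATG Met / ATG Met — identical.
Codon 2: CCA Pro / CCA Pro — identical.
Codon 3: CTG Leu / CTG Leu — identical.
Codon 4: ACC Thr / ACC Thr — identical.
Codon 5: TCA Ser / GAC Asp — nonsynonymous.
Codon 6: ACC Thr / GGT Gly — nonsynonymous.
Codon 7: CTC Leu / CTC Leu — identical.
Codon 8: TGG Trp / TGG Trp — identical.
Synonymous differences: 0.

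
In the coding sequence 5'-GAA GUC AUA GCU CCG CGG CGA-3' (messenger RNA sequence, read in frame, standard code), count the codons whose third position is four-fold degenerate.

Codon 1 GAA (Glu): third position 2-fold.
Codon 2 GUC (Val): third position 4-fold.
Codon 3 AUA (Ile): third position 3-fold.
Codon 4 GCU (Ala): third position 4-fold.
Codon 5 CCG (Pro): third position 4-fold.
Codon 6 CGG (Arg): third position 4-fold.
Codon 7 CGA (Arg): third position 4-fold.
Four-fold degenerate third positions: 5.

5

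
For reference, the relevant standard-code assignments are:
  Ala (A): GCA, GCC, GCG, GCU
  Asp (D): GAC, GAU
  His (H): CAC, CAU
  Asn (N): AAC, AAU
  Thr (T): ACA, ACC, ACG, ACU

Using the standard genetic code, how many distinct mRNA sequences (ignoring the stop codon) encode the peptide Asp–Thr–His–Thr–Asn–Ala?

512

Asp: 2 codons.
Thr: 4 codons.
His: 2 codons.
Thr: 4 codons.
Asn: 2 codons.
Ala: 4 codons.
2 × 4 × 2 × 4 × 2 × 4 = 512.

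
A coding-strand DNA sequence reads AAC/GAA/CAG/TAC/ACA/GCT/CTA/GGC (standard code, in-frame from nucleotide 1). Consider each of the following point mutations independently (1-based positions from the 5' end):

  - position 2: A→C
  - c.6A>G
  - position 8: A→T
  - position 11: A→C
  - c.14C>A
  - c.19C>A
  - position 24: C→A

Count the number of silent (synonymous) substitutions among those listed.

Codon 1: AAC (Asn) → ACC (Thr) — missense.
Codon 2: GAA (Glu) → GAG (Glu) — synonymous.
Codon 3: CAG (Gln) → CTG (Leu) — missense.
Codon 4: TAC (Tyr) → TCC (Ser) — missense.
Codon 5: ACA (Thr) → AAA (Lys) — missense.
Codon 7: CTA (Leu) → ATA (Ile) — missense.
Codon 8: GGC (Gly) → GGA (Gly) — synonymous.
Synonymous: 2 of 7.

2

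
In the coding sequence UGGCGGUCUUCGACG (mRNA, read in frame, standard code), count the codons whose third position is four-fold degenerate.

Codon 1 UGG (Trp): third position 1-fold.
Codon 2 CGG (Arg): third position 4-fold.
Codon 3 UCU (Ser): third position 4-fold.
Codon 4 UCG (Ser): third position 4-fold.
Codon 5 ACG (Thr): third position 4-fold.
Four-fold degenerate third positions: 4.

4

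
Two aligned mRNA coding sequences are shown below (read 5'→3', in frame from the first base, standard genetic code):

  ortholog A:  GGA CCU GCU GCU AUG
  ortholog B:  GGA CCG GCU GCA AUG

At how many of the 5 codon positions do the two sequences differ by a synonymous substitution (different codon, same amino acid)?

Codon 1: GGA Gly / GGA Gly — identical.
Codon 2: CCU Pro / CCG Pro — synonymous.
Codon 3: GCU Ala / GCU Ala — identical.
Codon 4: GCU Ala / GCA Ala — synonymous.
Codon 5: AUG Met / AUG Met — identical.
Synonymous differences: 2.

2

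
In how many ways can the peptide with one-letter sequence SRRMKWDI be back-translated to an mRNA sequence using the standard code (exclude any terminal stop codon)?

2592

Ser: 6 codons.
Arg: 6 codons.
Arg: 6 codons.
Met: 1 codon.
Lys: 2 codons.
Trp: 1 codon.
Asp: 2 codons.
Ile: 3 codons.
6 × 6 × 6 × 1 × 2 × 1 × 2 × 3 = 2592.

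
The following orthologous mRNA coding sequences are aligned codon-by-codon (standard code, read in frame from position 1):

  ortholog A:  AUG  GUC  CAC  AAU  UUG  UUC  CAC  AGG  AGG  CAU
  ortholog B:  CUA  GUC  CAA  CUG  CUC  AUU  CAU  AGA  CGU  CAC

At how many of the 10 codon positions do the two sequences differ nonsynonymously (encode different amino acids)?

Codon 1: AUG Met / CUA Leu — nonsynonymous.
Codon 2: GUC Val / GUC Val — identical.
Codon 3: CAC His / CAA Gln — nonsynonymous.
Codon 4: AAU Asn / CUG Leu — nonsynonymous.
Codon 5: UUG Leu / CUC Leu — synonymous.
Codon 6: UUC Phe / AUU Ile — nonsynonymous.
Codon 7: CAC His / CAU His — synonymous.
Codon 8: AGG Arg / AGA Arg — synonymous.
Codon 9: AGG Arg / CGU Arg — synonymous.
Codon 10: CAU His / CAC His — synonymous.
Nonsynonymous differences: 4.

4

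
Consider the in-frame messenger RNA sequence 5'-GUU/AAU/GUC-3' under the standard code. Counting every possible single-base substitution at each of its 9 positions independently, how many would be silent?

Codon 1 (GUU, Val): 3 synonymous substitutions.
Codon 2 (AAU, Asn): 1 synonymous substitution.
Codon 3 (GUC, Val): 3 synonymous substitutions.
Total: 3 + 1 + 3 = 7.

7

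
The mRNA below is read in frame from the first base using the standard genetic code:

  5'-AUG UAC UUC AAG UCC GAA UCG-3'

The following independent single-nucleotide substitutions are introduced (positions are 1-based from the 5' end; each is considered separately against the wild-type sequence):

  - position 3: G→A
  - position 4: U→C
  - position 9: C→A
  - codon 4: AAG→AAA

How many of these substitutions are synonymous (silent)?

1

Codon 1: AUG (Met) → AUA (Ile) — missense.
Codon 2: UAC (Tyr) → CAC (His) — missense.
Codon 3: UUC (Phe) → UUA (Leu) — missense.
Codon 4: AAG (Lys) → AAA (Lys) — synonymous.
Synonymous: 1 of 4.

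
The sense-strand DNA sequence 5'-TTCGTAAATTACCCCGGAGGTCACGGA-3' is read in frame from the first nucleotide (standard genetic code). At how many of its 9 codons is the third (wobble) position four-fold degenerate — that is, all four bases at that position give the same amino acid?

Codon 1 TTC (Phe): third position 2-fold.
Codon 2 GTA (Val): third position 4-fold.
Codon 3 AAT (Asn): third position 2-fold.
Codon 4 TAC (Tyr): third position 2-fold.
Codon 5 CCC (Pro): third position 4-fold.
Codon 6 GGA (Gly): third position 4-fold.
Codon 7 GGT (Gly): third position 4-fold.
Codon 8 CAC (His): third position 2-fold.
Codon 9 GGA (Gly): third position 4-fold.
Four-fold degenerate third positions: 5.

5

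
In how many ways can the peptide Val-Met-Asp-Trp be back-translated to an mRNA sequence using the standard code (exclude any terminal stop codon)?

8

Val: 4 codons.
Met: 1 codon.
Asp: 2 codons.
Trp: 1 codon.
4 × 1 × 2 × 1 = 8.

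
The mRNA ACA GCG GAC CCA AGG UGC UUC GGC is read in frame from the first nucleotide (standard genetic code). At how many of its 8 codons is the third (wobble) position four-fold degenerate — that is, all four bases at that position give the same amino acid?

4

Codon 1 ACA (Thr): third position 4-fold.
Codon 2 GCG (Ala): third position 4-fold.
Codon 3 GAC (Asp): third position 2-fold.
Codon 4 CCA (Pro): third position 4-fold.
Codon 5 AGG (Arg): third position 2-fold.
Codon 6 UGC (Cys): third position 2-fold.
Codon 7 UUC (Phe): third position 2-fold.
Codon 8 GGC (Gly): third position 4-fold.
Four-fold degenerate third positions: 4.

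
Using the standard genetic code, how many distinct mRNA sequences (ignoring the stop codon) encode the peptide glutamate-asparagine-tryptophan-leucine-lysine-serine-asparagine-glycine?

2304

Glu: 2 codons.
Asn: 2 codons.
Trp: 1 codon.
Leu: 6 codons.
Lys: 2 codons.
Ser: 6 codons.
Asn: 2 codons.
Gly: 4 codons.
2 × 2 × 1 × 6 × 2 × 6 × 2 × 4 = 2304.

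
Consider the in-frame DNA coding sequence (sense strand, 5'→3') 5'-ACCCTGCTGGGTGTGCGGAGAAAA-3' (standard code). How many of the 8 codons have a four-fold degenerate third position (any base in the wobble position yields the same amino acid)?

6

Codon 1 ACC (Thr): third position 4-fold.
Codon 2 CTG (Leu): third position 4-fold.
Codon 3 CTG (Leu): third position 4-fold.
Codon 4 GGT (Gly): third position 4-fold.
Codon 5 GTG (Val): third position 4-fold.
Codon 6 CGG (Arg): third position 4-fold.
Codon 7 AGA (Arg): third position 2-fold.
Codon 8 AAA (Lys): third position 2-fold.
Four-fold degenerate third positions: 6.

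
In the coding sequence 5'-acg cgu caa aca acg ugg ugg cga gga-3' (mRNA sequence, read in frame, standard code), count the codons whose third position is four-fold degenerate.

Codon 1 ACG (Thr): third position 4-fold.
Codon 2 CGU (Arg): third position 4-fold.
Codon 3 CAA (Gln): third position 2-fold.
Codon 4 ACA (Thr): third position 4-fold.
Codon 5 ACG (Thr): third position 4-fold.
Codon 6 UGG (Trp): third position 1-fold.
Codon 7 UGG (Trp): third position 1-fold.
Codon 8 CGA (Arg): third position 4-fold.
Codon 9 GGA (Gly): third position 4-fold.
Four-fold degenerate third positions: 6.

6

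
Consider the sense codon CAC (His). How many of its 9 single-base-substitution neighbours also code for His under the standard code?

Position 1: none → 0 synonymous.
Position 2: none → 0 synonymous.
Position 3: CAU → 1 synonymous.
Total: 0 + 0 + 1 = 1.

1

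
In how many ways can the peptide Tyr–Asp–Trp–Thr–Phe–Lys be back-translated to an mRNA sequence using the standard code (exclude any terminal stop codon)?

64

Tyr: 2 codons.
Asp: 2 codons.
Trp: 1 codon.
Thr: 4 codons.
Phe: 2 codons.
Lys: 2 codons.
2 × 2 × 1 × 4 × 2 × 2 = 64.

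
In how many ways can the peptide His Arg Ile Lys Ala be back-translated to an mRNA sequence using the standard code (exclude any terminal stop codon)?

His: 2 codons.
Arg: 6 codons.
Ile: 3 codons.
Lys: 2 codons.
Ala: 4 codons.
2 × 6 × 3 × 2 × 4 = 288.

288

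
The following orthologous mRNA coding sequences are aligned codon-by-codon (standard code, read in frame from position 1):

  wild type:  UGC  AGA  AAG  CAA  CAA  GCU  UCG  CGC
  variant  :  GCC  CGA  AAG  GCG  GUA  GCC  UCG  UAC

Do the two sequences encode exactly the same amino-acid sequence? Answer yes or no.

no

Codon 1: UGC Cys / GCC Ala — nonsynonymous.
Codon 2: AGA Arg / CGA Arg — synonymous.
Codon 3: AAG Lys / AAG Lys — identical.
Codon 4: CAA Gln / GCG Ala — nonsynonymous.
Codon 5: CAA Gln / GUA Val — nonsynonymous.
Codon 6: GCU Ala / GCC Ala — synonymous.
Codon 7: UCG Ser / UCG Ser — identical.
Codon 8: CGC Arg / UAC Tyr — nonsynonymous.
Nonsynonymous differences: 4 → different protein.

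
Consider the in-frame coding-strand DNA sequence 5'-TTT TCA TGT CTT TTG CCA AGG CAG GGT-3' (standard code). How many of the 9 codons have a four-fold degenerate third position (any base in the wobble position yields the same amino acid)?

Codon 1 TTT (Phe): third position 2-fold.
Codon 2 TCA (Ser): third position 4-fold.
Codon 3 TGT (Cys): third position 2-fold.
Codon 4 CTT (Leu): third position 4-fold.
Codon 5 TTG (Leu): third position 2-fold.
Codon 6 CCA (Pro): third position 4-fold.
Codon 7 AGG (Arg): third position 2-fold.
Codon 8 CAG (Gln): third position 2-fold.
Codon 9 GGT (Gly): third position 4-fold.
Four-fold degenerate third positions: 4.

4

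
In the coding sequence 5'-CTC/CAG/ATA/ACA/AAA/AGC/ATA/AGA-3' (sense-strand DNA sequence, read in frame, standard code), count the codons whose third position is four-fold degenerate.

2

Codon 1 CTC (Leu): third position 4-fold.
Codon 2 CAG (Gln): third position 2-fold.
Codon 3 ATA (Ile): third position 3-fold.
Codon 4 ACA (Thr): third position 4-fold.
Codon 5 AAA (Lys): third position 2-fold.
Codon 6 AGC (Ser): third position 2-fold.
Codon 7 ATA (Ile): third position 3-fold.
Codon 8 AGA (Arg): third position 2-fold.
Four-fold degenerate third positions: 2.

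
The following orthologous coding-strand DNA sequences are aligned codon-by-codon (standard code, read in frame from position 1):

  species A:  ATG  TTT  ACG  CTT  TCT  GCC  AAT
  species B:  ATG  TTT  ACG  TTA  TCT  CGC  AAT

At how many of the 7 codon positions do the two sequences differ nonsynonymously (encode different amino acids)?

Codon 1: ATG Met / ATG Met — identical.
Codon 2: TTT Phe / TTT Phe — identical.
Codon 3: ACG Thr / ACG Thr — identical.
Codon 4: CTT Leu / TTA Leu — synonymous.
Codon 5: TCT Ser / TCT Ser — identical.
Codon 6: GCC Ala / CGC Arg — nonsynonymous.
Codon 7: AAT Asn / AAT Asn — identical.
Nonsynonymous differences: 1.

1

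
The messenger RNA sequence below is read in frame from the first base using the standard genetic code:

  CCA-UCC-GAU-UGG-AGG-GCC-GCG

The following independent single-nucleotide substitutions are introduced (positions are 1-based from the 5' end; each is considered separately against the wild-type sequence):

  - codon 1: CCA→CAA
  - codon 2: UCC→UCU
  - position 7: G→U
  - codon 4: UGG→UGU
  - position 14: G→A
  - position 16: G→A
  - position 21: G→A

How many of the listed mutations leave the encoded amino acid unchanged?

2

Codon 1: CCA (Pro) → CAA (Gln) — missense.
Codon 2: UCC (Ser) → UCU (Ser) — synonymous.
Codon 3: GAU (Asp) → UAU (Tyr) — missense.
Codon 4: UGG (Trp) → UGU (Cys) — missense.
Codon 5: AGG (Arg) → AAG (Lys) — missense.
Codon 6: GCC (Ala) → ACC (Thr) — missense.
Codon 7: GCG (Ala) → GCA (Ala) — synonymous.
Synonymous: 2 of 7.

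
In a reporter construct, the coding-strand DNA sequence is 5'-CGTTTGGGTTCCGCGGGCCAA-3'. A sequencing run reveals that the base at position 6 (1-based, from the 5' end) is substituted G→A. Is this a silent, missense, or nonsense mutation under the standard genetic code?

Position 6 falls in codon 2: TTG → Leu.
After the substitution the codon is TTA → Leu.
Both encode Leu, so the change is synonymous.

silent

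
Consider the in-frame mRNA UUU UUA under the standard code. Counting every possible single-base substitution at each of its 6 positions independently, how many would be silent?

Codon 1 (UUU, Phe): 1 synonymous substitution.
Codon 2 (UUA, Leu): 2 synonymous substitutions.
Total: 1 + 2 = 3.

3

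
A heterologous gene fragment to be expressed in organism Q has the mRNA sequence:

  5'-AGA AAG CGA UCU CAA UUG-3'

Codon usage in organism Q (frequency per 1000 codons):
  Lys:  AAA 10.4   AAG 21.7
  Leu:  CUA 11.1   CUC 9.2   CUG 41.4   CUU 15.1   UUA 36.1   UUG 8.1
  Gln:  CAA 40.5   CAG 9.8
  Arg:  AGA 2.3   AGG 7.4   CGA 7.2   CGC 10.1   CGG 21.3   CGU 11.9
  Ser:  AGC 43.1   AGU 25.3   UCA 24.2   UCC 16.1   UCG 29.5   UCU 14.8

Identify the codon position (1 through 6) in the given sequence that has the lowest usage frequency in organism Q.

Codon 1 AGA (Arg): 2.3 per 1000.
Codon 2 AAG (Lys): 21.7 per 1000.
Codon 3 CGA (Arg): 7.2 per 1000.
Codon 4 UCU (Ser): 14.8 per 1000.
Codon 5 CAA (Gln): 40.5 per 1000.
Codon 6 UUG (Leu): 8.1 per 1000.
Lowest frequency is 2.3 at codon 1.

1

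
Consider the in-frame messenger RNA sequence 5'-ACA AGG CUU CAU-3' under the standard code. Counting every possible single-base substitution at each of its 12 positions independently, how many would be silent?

9

Codon 1 (ACA, Thr): 3 synonymous substitutions.
Codon 2 (AGG, Arg): 2 synonymous substitutions.
Codon 3 (CUU, Leu): 3 synonymous substitutions.
Codon 4 (CAU, His): 1 synonymous substitution.
Total: 3 + 2 + 3 + 1 = 9.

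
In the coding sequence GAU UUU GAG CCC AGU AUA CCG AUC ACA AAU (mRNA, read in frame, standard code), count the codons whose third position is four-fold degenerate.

Codon 1 GAU (Asp): third position 2-fold.
Codon 2 UUU (Phe): third position 2-fold.
Codon 3 GAG (Glu): third position 2-fold.
Codon 4 CCC (Pro): third position 4-fold.
Codon 5 AGU (Ser): third position 2-fold.
Codon 6 AUA (Ile): third position 3-fold.
Codon 7 CCG (Pro): third position 4-fold.
Codon 8 AUC (Ile): third position 3-fold.
Codon 9 ACA (Thr): third position 4-fold.
Codon 10 AAU (Asn): third position 2-fold.
Four-fold degenerate third positions: 3.

3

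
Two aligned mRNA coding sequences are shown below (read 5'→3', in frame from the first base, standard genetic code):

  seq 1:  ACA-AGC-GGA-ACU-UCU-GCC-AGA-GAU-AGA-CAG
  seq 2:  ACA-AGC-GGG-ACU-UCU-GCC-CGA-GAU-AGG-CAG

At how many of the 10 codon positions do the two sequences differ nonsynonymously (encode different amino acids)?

Codon 1: ACA Thr / ACA Thr — identical.
Codon 2: AGC Ser / AGC Ser — identical.
Codon 3: GGA Gly / GGG Gly — synonymous.
Codon 4: ACU Thr / ACU Thr — identical.
Codon 5: UCU Ser / UCU Ser — identical.
Codon 6: GCC Ala / GCC Ala — identical.
Codon 7: AGA Arg / CGA Arg — synonymous.
Codon 8: GAU Asp / GAU Asp — identical.
Codon 9: AGA Arg / AGG Arg — synonymous.
Codon 10: CAG Gln / CAG Gln — identical.
Nonsynonymous differences: 0.

0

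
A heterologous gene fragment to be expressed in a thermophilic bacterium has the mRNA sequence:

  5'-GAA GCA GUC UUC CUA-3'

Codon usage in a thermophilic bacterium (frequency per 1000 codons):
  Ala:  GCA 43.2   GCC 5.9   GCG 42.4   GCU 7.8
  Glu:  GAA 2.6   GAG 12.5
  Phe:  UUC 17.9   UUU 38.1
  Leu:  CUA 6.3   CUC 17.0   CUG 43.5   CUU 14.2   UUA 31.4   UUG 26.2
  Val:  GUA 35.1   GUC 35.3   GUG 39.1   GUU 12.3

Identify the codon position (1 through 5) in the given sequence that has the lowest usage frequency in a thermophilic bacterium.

1

Codon 1 GAA (Glu): 2.6 per 1000.
Codon 2 GCA (Ala): 43.2 per 1000.
Codon 3 GUC (Val): 35.3 per 1000.
Codon 4 UUC (Phe): 17.9 per 1000.
Codon 5 CUA (Leu): 6.3 per 1000.
Lowest frequency is 2.6 at codon 1.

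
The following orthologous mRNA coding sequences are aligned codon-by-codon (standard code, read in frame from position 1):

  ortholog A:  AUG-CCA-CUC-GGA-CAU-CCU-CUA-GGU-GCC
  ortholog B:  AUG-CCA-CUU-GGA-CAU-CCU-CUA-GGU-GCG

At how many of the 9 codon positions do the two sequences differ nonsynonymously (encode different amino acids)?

Codon 1: AUG Met / AUG Met — identical.
Codon 2: CCA Pro / CCA Pro — identical.
Codon 3: CUC Leu / CUU Leu — synonymous.
Codon 4: GGA Gly / GGA Gly — identical.
Codon 5: CAU His / CAU His — identical.
Codon 6: CCU Pro / CCU Pro — identical.
Codon 7: CUA Leu / CUA Leu — identical.
Codon 8: GGU Gly / GGU Gly — identical.
Codon 9: GCC Ala / GCG Ala — synonymous.
Nonsynonymous differences: 0.

0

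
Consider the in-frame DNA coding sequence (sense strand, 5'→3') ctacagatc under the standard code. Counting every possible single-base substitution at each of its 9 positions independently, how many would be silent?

Codon 1 (CTA, Leu): 4 synonymous substitutions.
Codon 2 (CAG, Gln): 1 synonymous substitution.
Codon 3 (ATC, Ile): 2 synonymous substitutions.
Total: 4 + 1 + 2 = 7.

7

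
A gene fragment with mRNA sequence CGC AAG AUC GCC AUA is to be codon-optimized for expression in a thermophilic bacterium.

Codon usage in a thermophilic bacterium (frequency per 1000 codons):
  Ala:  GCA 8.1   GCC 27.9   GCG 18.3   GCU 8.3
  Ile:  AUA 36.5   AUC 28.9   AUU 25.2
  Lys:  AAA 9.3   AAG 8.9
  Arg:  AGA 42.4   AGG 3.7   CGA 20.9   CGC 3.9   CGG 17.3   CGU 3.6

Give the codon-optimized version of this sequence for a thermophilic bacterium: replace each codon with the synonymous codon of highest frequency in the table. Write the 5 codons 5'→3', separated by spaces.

AGA AAA AUA GCC AUA

Codon 1 (Arg): best is AGA at 42.4.
Codon 2 (Lys): best is AAA at 9.3.
Codon 3 (Ile): best is AUA at 36.5.
Codon 4 (Ala): best is GCC at 27.9.
Codon 5 (Ile): best is AUA at 36.5.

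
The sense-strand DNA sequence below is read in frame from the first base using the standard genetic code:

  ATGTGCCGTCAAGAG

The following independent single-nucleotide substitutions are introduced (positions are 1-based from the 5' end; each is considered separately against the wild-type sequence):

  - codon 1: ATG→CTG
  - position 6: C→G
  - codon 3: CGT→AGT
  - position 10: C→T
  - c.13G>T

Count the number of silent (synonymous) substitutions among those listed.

Codon 1: ATG (Met) → CTG (Leu) — missense.
Codon 2: TGC (Cys) → TGG (Trp) — missense.
Codon 3: CGT (Arg) → AGT (Ser) — missense.
Codon 4: CAA (Gln) → TAA (Stop) — nonsense.
Codon 5: GAG (Glu) → TAG (Stop) — nonsense.
Synonymous: 0 of 5.

0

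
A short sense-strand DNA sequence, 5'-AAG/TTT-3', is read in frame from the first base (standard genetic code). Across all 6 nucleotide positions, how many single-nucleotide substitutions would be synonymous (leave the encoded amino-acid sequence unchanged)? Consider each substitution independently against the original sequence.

Codon 1 (AAG, Lys): 1 synonymous substitution.
Codon 2 (TTT, Phe): 1 synonymous substitution.
Total: 1 + 1 = 2.

2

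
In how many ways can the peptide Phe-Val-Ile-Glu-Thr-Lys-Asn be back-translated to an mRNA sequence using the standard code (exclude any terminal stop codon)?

768

Phe: 2 codons.
Val: 4 codons.
Ile: 3 codons.
Glu: 2 codons.
Thr: 4 codons.
Lys: 2 codons.
Asn: 2 codons.
2 × 4 × 3 × 2 × 4 × 2 × 2 = 768.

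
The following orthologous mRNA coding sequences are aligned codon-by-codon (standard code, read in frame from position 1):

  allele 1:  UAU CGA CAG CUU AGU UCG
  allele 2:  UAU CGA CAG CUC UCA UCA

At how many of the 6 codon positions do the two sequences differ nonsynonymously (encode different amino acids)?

0

Codon 1: UAU Tyr / UAU Tyr — identical.
Codon 2: CGA Arg / CGA Arg — identical.
Codon 3: CAG Gln / CAG Gln — identical.
Codon 4: CUU Leu / CUC Leu — synonymous.
Codon 5: AGU Ser / UCA Ser — synonymous.
Codon 6: UCG Ser / UCA Ser — synonymous.
Nonsynonymous differences: 0.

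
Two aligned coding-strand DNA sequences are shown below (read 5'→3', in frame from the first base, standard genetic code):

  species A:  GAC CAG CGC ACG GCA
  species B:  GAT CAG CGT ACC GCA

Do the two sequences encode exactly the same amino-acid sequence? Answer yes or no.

Codon 1: GAC Asp / GAT Asp — synonymous.
Codon 2: CAG Gln / CAG Gln — identical.
Codon 3: CGC Arg / CGT Arg — synonymous.
Codon 4: ACG Thr / ACC Thr — synonymous.
Codon 5: GCA Ala / GCA Ala — identical.
Nonsynonymous differences: 0 → same protein.

yes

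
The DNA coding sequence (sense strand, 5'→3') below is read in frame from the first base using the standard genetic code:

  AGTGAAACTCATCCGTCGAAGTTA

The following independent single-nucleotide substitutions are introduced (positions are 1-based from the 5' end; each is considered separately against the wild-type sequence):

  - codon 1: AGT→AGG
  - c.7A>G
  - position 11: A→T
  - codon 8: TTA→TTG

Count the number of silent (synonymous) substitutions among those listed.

Codon 1: AGT (Ser) → AGG (Arg) — missense.
Codon 3: ACT (Thr) → GCT (Ala) — missense.
Codon 4: CAT (His) → CTT (Leu) — missense.
Codon 8: TTA (Leu) → TTG (Leu) — synonymous.
Synonymous: 1 of 4.

1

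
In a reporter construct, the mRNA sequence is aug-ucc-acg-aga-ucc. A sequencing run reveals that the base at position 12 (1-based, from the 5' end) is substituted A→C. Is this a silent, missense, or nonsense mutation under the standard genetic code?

missense

Position 12 falls in codon 4: AGA → Arg.
After the substitution the codon is AGC → Ser.
Arg ≠ Ser, so this is a missense mutation.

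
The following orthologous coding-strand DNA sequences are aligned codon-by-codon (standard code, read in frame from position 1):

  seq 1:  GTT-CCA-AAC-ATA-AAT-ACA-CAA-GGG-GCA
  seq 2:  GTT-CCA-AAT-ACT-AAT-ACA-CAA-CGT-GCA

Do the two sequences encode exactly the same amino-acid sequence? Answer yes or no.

Codon 1: GTT Val / GTT Val — identical.
Codon 2: CCA Pro / CCA Pro — identical.
Codon 3: AAC Asn / AAT Asn — synonymous.
Codon 4: ATA Ile / ACT Thr — nonsynonymous.
Codon 5: AAT Asn / AAT Asn — identical.
Codon 6: ACA Thr / ACA Thr — identical.
Codon 7: CAA Gln / CAA Gln — identical.
Codon 8: GGG Gly / CGT Arg — nonsynonymous.
Codon 9: GCA Ala / GCA Ala — identical.
Nonsynonymous differences: 2 → different protein.

no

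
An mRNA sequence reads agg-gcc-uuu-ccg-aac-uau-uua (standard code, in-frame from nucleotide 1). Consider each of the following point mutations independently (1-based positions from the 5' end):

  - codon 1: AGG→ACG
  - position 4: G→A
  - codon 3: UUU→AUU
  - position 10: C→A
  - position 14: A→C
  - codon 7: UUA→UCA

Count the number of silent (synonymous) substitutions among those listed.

Codon 1: AGG (Arg) → ACG (Thr) — missense.
Codon 2: GCC (Ala) → ACC (Thr) — missense.
Codon 3: UUU (Phe) → AUU (Ile) — missense.
Codon 4: CCG (Pro) → ACG (Thr) — missense.
Codon 5: AAC (Asn) → ACC (Thr) — missense.
Codon 7: UUA (Leu) → UCA (Ser) — missense.
Synonymous: 0 of 6.

0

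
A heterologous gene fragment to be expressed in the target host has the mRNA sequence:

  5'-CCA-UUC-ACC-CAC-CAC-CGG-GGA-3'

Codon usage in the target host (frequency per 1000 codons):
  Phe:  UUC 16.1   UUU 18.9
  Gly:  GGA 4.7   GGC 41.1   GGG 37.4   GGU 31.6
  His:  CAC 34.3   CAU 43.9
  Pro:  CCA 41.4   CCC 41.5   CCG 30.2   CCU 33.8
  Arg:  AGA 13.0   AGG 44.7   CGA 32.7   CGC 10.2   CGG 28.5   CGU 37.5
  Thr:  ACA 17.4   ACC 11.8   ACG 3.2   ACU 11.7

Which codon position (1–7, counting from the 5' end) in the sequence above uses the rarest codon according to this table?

7

Codon 1 CCA (Pro): 41.4 per 1000.
Codon 2 UUC (Phe): 16.1 per 1000.
Codon 3 ACC (Thr): 11.8 per 1000.
Codon 4 CAC (His): 34.3 per 1000.
Codon 5 CAC (His): 34.3 per 1000.
Codon 6 CGG (Arg): 28.5 per 1000.
Codon 7 GGA (Gly): 4.7 per 1000.
Lowest frequency is 4.7 at codon 7.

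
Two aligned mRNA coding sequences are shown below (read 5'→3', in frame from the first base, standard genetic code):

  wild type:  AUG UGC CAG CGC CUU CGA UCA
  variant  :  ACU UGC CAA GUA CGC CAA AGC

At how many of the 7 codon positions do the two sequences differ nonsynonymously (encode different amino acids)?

Codon 1: AUG Met / ACU Thr — nonsynonymous.
Codon 2: UGC Cys / UGC Cys — identical.
Codon 3: CAG Gln / CAA Gln — synonymous.
Codon 4: CGC Arg / GUA Val — nonsynonymous.
Codon 5: CUU Leu / CGC Arg — nonsynonymous.
Codon 6: CGA Arg / CAA Gln — nonsynonymous.
Codon 7: UCA Ser / AGC Ser — synonymous.
Nonsynonymous differences: 4.

4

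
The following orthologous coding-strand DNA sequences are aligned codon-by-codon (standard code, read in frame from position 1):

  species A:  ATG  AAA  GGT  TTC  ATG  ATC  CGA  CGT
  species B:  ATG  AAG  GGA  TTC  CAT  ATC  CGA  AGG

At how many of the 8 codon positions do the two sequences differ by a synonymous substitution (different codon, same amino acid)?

Codon 1: ATG Met / ATG Met — identical.
Codon 2: AAA Lys / AAG Lys — synonymous.
Codon 3: GGT Gly / GGA Gly — synonymous.
Codon 4: TTC Phe / TTC Phe — identical.
Codon 5: ATG Met / CAT His — nonsynonymous.
Codon 6: ATC Ile / ATC Ile — identical.
Codon 7: CGA Arg / CGA Arg — identical.
Codon 8: CGT Arg / AGG Arg — synonymous.
Synonymous differences: 3.

3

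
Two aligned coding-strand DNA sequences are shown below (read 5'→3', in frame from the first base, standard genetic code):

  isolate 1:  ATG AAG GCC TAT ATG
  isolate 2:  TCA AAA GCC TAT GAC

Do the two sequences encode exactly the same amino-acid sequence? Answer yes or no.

Codon 1: ATG Met / TCA Ser — nonsynonymous.
Codon 2: AAG Lys / AAA Lys — synonymous.
Codon 3: GCC Ala / GCC Ala — identical.
Codon 4: TAT Tyr / TAT Tyr — identical.
Codon 5: ATG Met / GAC Asp — nonsynonymous.
Nonsynonymous differences: 2 → different protein.

no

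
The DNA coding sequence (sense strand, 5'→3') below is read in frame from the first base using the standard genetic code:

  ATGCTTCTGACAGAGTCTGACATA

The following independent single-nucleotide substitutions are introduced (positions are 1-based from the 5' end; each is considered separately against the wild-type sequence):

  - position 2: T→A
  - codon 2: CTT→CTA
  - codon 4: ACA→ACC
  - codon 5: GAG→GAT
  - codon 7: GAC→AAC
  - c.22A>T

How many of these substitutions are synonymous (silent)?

Codon 1: ATG (Met) → AAG (Lys) — missense.
Codon 2: CTT (Leu) → CTA (Leu) — synonymous.
Codon 4: ACA (Thr) → ACC (Thr) — synonymous.
Codon 5: GAG (Glu) → GAT (Asp) — missense.
Codon 7: GAC (Asp) → AAC (Asn) — missense.
Codon 8: ATA (Ile) → TTA (Leu) — missense.
Synonymous: 2 of 6.

2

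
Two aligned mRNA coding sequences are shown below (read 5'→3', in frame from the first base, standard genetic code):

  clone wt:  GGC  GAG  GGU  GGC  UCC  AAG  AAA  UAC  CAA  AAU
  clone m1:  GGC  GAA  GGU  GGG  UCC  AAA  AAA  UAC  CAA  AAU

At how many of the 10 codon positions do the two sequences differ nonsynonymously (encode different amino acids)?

Codon 1: GGC Gly / GGC Gly — identical.
Codon 2: GAG Glu / GAA Glu — synonymous.
Codon 3: GGU Gly / GGU Gly — identical.
Codon 4: GGC Gly / GGG Gly — synonymous.
Codon 5: UCC Ser / UCC Ser — identical.
Codon 6: AAG Lys / AAA Lys — synonymous.
Codon 7: AAA Lys / AAA Lys — identical.
Codon 8: UAC Tyr / UAC Tyr — identical.
Codon 9: CAA Gln / CAA Gln — identical.
Codon 10: AAU Asn / AAU Asn — identical.
Nonsynonymous differences: 0.

0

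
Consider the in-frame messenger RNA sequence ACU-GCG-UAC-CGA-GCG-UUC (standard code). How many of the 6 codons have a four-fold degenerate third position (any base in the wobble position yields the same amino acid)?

Codon 1 ACU (Thr): third position 4-fold.
Codon 2 GCG (Ala): third position 4-fold.
Codon 3 UAC (Tyr): third position 2-fold.
Codon 4 CGA (Arg): third position 4-fold.
Codon 5 GCG (Ala): third position 4-fold.
Codon 6 UUC (Phe): third position 2-fold.
Four-fold degenerate third positions: 4.

4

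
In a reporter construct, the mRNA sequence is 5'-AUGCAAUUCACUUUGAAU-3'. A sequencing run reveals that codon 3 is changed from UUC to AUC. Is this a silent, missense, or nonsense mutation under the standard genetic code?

missense

Position 7 falls in codon 3: UUC → Phe.
After the substitution the codon is AUC → Ile.
Phe ≠ Ile, so this is a missense mutation.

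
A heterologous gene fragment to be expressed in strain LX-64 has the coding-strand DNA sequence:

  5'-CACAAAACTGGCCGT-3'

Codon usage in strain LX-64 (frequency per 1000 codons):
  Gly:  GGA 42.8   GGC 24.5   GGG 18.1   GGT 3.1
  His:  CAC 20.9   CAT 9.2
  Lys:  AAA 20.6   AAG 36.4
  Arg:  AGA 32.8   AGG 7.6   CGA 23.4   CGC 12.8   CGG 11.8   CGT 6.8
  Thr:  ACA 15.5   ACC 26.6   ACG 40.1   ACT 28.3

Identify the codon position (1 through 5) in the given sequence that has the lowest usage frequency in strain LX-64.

5

Codon 1 CAC (His): 20.9 per 1000.
Codon 2 AAA (Lys): 20.6 per 1000.
Codon 3 ACT (Thr): 28.3 per 1000.
Codon 4 GGC (Gly): 24.5 per 1000.
Codon 5 CGT (Arg): 6.8 per 1000.
Lowest frequency is 6.8 at codon 5.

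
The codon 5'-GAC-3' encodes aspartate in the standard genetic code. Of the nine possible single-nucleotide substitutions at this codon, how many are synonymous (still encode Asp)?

1

Position 1: none → 0 synonymous.
Position 2: none → 0 synonymous.
Position 3: GAT → 1 synonymous.
Total: 0 + 0 + 1 = 1.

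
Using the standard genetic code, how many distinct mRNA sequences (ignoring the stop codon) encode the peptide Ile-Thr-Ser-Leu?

432

Ile: 3 codons.
Thr: 4 codons.
Ser: 6 codons.
Leu: 6 codons.
3 × 4 × 6 × 6 = 432.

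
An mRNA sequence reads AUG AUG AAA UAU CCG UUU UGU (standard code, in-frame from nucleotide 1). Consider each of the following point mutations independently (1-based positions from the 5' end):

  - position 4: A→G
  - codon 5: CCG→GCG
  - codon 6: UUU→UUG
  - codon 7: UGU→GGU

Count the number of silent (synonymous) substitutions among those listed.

Codon 2: AUG (Met) → GUG (Val) — missense.
Codon 5: CCG (Pro) → GCG (Ala) — missense.
Codon 6: UUU (Phe) → UUG (Leu) — missense.
Codon 7: UGU (Cys) → GGU (Gly) — missense.
Synonymous: 0 of 4.

0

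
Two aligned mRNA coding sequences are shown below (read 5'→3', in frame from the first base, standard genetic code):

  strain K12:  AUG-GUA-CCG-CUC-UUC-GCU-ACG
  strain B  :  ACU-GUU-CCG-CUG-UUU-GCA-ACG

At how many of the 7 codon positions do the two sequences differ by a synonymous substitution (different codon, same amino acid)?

Codon 1: AUG Met / ACU Thr — nonsynonymous.
Codon 2: GUA Val / GUU Val — synonymous.
Codon 3: CCG Pro / CCG Pro — identical.
Codon 4: CUC Leu / CUG Leu — synonymous.
Codon 5: UUC Phe / UUU Phe — synonymous.
Codon 6: GCU Ala / GCA Ala — synonymous.
Codon 7: ACG Thr / ACG Thr — identical.
Synonymous differences: 4.

4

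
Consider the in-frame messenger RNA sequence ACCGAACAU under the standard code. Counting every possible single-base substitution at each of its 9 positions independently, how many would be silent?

5

Codon 1 (ACC, Thr): 3 synonymous substitutions.
Codon 2 (GAA, Glu): 1 synonymous substitution.
Codon 3 (CAU, His): 1 synonymous substitution.
Total: 3 + 1 + 1 = 5.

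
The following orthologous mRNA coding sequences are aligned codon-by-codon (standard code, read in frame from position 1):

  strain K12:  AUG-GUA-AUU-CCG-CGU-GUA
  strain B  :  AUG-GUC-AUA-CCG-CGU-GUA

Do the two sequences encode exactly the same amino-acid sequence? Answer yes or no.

Codon 1: AUG Met / AUG Met — identical.
Codon 2: GUA Val / GUC Val — synonymous.
Codon 3: AUU Ile / AUA Ile — synonymous.
Codon 4: CCG Pro / CCG Pro — identical.
Codon 5: CGU Arg / CGU Arg — identical.
Codon 6: GUA Val / GUA Val — identical.
Nonsynonymous differences: 0 → same protein.

yes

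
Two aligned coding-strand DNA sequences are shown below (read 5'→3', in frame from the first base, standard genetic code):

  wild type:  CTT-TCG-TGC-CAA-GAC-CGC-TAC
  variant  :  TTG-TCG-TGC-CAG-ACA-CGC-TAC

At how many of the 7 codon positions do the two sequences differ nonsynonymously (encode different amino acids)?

1

Codon 1: CTT Leu / TTG Leu — synonymous.
Codon 2: TCG Ser / TCG Ser — identical.
Codon 3: TGC Cys / TGC Cys — identical.
Codon 4: CAA Gln / CAG Gln — synonymous.
Codon 5: GAC Asp / ACA Thr — nonsynonymous.
Codon 6: CGC Arg / CGC Arg — identical.
Codon 7: TAC Tyr / TAC Tyr — identical.
Nonsynonymous differences: 1.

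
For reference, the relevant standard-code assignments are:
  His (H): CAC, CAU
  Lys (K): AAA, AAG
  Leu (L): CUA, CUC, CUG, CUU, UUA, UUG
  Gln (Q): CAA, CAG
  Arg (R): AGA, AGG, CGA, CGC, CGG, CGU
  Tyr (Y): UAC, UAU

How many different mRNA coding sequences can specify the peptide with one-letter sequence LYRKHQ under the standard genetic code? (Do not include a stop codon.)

Leu: 6 codons.
Tyr: 2 codons.
Arg: 6 codons.
Lys: 2 codons.
His: 2 codons.
Gln: 2 codons.
6 × 2 × 6 × 2 × 2 × 2 = 576.

576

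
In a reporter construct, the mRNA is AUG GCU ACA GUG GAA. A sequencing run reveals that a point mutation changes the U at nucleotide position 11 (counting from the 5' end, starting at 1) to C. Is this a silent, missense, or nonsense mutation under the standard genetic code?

missense

Position 11 falls in codon 4: GUG → Val.
After the substitution the codon is GCG → Ala.
Val ≠ Ala, so this is a missense mutation.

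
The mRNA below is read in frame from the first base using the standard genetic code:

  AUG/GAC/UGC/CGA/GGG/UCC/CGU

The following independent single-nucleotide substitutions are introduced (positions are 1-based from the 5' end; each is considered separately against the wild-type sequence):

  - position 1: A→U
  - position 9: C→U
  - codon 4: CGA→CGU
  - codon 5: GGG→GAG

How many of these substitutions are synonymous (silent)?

Codon 1: AUG (Met) → UUG (Leu) — missense.
Codon 3: UGC (Cys) → UGU (Cys) — synonymous.
Codon 4: CGA (Arg) → CGU (Arg) — synonymous.
Codon 5: GGG (Gly) → GAG (Glu) — missense.
Synonymous: 2 of 4.

2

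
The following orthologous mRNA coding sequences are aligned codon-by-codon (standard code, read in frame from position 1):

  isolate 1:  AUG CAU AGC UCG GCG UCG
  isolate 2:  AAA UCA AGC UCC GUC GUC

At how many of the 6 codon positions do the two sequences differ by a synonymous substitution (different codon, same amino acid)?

Codon 1: AUG Met / AAA Lys — nonsynonymous.
Codon 2: CAU His / UCA Ser — nonsynonymous.
Codon 3: AGC Ser / AGC Ser — identical.
Codon 4: UCG Ser / UCC Ser — synonymous.
Codon 5: GCG Ala / GUC Val — nonsynonymous.
Codon 6: UCG Ser / GUC Val — nonsynonymous.
Synonymous differences: 1.

1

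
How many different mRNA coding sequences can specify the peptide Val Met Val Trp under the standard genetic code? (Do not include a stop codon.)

Val: 4 codons.
Met: 1 codon.
Val: 4 codons.
Trp: 1 codon.
4 × 1 × 4 × 1 = 16.

16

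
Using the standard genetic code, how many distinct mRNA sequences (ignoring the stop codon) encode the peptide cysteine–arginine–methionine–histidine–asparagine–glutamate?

Cys: 2 codons.
Arg: 6 codons.
Met: 1 codon.
His: 2 codons.
Asn: 2 codons.
Glu: 2 codons.
2 × 6 × 1 × 2 × 2 × 2 = 96.

96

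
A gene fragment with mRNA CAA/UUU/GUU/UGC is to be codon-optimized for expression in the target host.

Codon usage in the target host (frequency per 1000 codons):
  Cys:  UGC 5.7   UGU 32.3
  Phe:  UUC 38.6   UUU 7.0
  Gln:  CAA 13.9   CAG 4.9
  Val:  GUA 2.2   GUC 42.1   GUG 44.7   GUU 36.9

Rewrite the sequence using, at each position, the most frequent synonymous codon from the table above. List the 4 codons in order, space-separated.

Codon 1 (Gln): best is CAA at 13.9.
Codon 2 (Phe): best is UUC at 38.6.
Codon 3 (Val): best is GUG at 44.7.
Codon 4 (Cys): best is UGU at 32.3.

CAA UUC GUG UGU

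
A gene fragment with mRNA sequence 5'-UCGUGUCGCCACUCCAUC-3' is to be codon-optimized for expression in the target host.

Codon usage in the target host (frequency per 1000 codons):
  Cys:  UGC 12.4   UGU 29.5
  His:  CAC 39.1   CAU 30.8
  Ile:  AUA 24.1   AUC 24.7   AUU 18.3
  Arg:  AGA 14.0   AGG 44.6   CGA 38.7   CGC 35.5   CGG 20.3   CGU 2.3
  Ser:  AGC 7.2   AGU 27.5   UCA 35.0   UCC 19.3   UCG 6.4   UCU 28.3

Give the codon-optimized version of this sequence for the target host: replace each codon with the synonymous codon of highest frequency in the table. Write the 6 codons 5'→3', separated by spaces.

Codon 1 (Ser): best is UCA at 35.0.
Codon 2 (Cys): best is UGU at 29.5.
Codon 3 (Arg): best is AGG at 44.6.
Codon 4 (His): best is CAC at 39.1.
Codon 5 (Ser): best is UCA at 35.0.
Codon 6 (Ile): best is AUC at 24.7.

UCA UGU AGG CAC UCA AUC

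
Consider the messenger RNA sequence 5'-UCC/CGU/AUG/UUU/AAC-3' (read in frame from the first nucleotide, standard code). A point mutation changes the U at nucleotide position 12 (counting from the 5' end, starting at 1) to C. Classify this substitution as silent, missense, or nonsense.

silent

Position 12 falls in codon 4: UUU → Phe.
After the substitution the codon is UUC → Phe.
Both encode Phe, so the change is synonymous.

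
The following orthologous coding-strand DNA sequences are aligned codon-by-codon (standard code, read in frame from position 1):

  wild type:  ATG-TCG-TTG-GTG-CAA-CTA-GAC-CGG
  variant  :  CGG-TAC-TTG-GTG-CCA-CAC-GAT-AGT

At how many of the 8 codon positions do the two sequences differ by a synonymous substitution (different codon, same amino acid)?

1

Codon 1: ATG Met / CGG Arg — nonsynonymous.
Codon 2: TCG Ser / TAC Tyr — nonsynonymous.
Codon 3: TTG Leu / TTG Leu — identical.
Codon 4: GTG Val / GTG Val — identical.
Codon 5: CAA Gln / CCA Pro — nonsynonymous.
Codon 6: CTA Leu / CAC His — nonsynonymous.
Codon 7: GAC Asp / GAT Asp — synonymous.
Codon 8: CGG Arg / AGT Ser — nonsynonymous.
Synonymous differences: 1.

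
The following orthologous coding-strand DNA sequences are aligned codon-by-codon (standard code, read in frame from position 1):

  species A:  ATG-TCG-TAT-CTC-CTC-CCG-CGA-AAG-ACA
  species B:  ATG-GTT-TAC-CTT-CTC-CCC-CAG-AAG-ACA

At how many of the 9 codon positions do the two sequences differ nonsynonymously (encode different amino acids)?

2

Codon 1: ATG Met / ATG Met — identical.
Codon 2: TCG Ser / GTT Val — nonsynonymous.
Codon 3: TAT Tyr / TAC Tyr — synonymous.
Codon 4: CTC Leu / CTT Leu — synonymous.
Codon 5: CTC Leu / CTC Leu — identical.
Codon 6: CCG Pro / CCC Pro — synonymous.
Codon 7: CGA Arg / CAG Gln — nonsynonymous.
Codon 8: AAG Lys / AAG Lys — identical.
Codon 9: ACA Thr / ACA Thr — identical.
Nonsynonymous differences: 2.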